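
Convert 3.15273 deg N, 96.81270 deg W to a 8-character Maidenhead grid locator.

Add 180° to longitude and 90° to latitude: 83.18730, 93.15273.
Field: lon ⌊83.18730/20⌋ = 4 → E; lat ⌊93.15273/10⌋ = 9 → J.
Square: lon ⌊3.18730/2⌋ = 1; lat ⌊3.15273/1⌋ = 3.
Subsquare: lon ⌊1.18730/0.0833333⌋ = 14 → o; lat ⌊0.15273/0.0416667⌋ = 3 → d.
Extended square: lon ⌊0.02063/0.00833333⌋ = 2; lat ⌊0.02773/0.00416667⌋ = 6.

EJ13od26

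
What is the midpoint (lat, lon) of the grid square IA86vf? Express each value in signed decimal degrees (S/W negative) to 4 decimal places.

-83.7708, -2.2083

Field I=8, A=0: +8·20° lon, +0·10° lat → SW at lon -20°, lat -90°.
Square 8, 6: +8·2° lon, +6·1° lat → SW at lon -4°, lat -84°.
Subsquare v=21, f=5: +21·0.0833333° lon, +5·0.0416667° lat → SW at lon -2.25°, lat -83.7917°.
Cell spans 0.0833333° lon × 0.0416667° lat. Centre is SW corner plus half of each.
latitude -83.7708, longitude -2.2083.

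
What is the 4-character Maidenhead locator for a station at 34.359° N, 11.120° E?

JM54

Add 180° to longitude and 90° to latitude: 191.12, 124.36.
Field: 191.12/20 → 9 → J, 124.36/10 → 12 → M; chars JM.
Square: 11.12/2 → 5, 4.36/1 → 4; chars 54.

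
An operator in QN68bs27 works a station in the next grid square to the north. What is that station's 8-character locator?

QN68bs28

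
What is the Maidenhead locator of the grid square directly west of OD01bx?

Longitude subsquare b = 1; −1 → 0 = a.
The latitude characters are unchanged.

OD01ax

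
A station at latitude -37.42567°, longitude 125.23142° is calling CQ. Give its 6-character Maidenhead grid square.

Add 180° to longitude and 90° to latitude: 305.2314, 52.5743.
Field: lon ⌊305.2314/20⌋ = 15 → P; lat ⌊52.5743/10⌋ = 5 → F.
Square: lon ⌊5.2314/2⌋ = 2; lat ⌊2.5743/1⌋ = 2.
Subsquare: lon ⌊1.2314/0.0833333⌋ = 14 → o; lat ⌊0.5743/0.0416667⌋ = 13 → n.

PF22on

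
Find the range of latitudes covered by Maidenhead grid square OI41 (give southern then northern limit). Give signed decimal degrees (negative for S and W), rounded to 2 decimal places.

-9.00, -8.00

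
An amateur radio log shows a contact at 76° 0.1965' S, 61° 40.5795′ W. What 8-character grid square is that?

Offset from 180°W / 90°S: lon 118.32368°, lat 13.99672°.
Field: 118.32368/20 → 5 → F, 13.99672/10 → 1 → B; chars FB.
Square: 18.32368/2 → 9, 3.99672/1 → 3; chars 93.
Subsquare: 0.32368/0.0833333 → 3 → d, 0.99672/0.0416667 → 23 → x; chars dx.
Extended square: 0.07368/0.00833333 → 8, 0.03839/0.00416667 → 9; chars 89.

FB93dx89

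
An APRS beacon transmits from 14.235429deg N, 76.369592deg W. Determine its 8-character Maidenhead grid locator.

FK14tf56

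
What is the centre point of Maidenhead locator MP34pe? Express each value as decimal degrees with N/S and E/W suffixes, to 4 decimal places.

64.1875° N, 67.2917° E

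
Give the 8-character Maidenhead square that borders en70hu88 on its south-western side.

EN70hu77

Longitude extended square 8; −1 → 7.
Latitude extended square 8; −1 → 7.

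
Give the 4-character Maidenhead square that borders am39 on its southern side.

AM38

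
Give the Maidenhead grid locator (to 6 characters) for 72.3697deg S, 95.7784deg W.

EB27cp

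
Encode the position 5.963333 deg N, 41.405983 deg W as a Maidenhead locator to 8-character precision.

GJ95hx11

Offset from 180°W / 90°S: lon 138.59402°, lat 95.96333°.
Field (20°×10°, letters A–R): lon ⌊138.59402/20⌋ = 6 → G; lat ⌊95.96333/10⌋ = 9 → J.
Square (2°×1°, digits 0–9): lon ⌊18.59402/2⌋ = 9; lat ⌊5.96333/1⌋ = 5.
Subsquare (5′×2.5′, letters a–x): lon ⌊0.59402/0.0833333⌋ = 7 → h; lat ⌊0.96333/0.0416667⌋ = 23 → x.
Extended square (30″×15″, digits 0–9): lon ⌊0.01068/0.00833333⌋ = 1; lat ⌊0.00500/0.00416667⌋ = 1.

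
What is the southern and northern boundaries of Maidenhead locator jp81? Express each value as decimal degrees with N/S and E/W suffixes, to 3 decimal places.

61.000° N, 62.000° N

Field J=9, P=15: +9·20° lon, +15·10° lat → SW at lon 0°, lat 60°.
Square 8, 1: +8·2° lon, +1·1° lat → SW at lon 16°, lat 61°.
Cell spans 2° lon × 1° lat.
south 61.000° N, north 62.000° N.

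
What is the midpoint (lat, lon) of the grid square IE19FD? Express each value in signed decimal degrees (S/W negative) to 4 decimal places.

Field I=8, E=4: +8·20° lon, +4·10° lat → SW at lon -20°, lat -50°.
Square 1, 9: +1·2° lon, +9·1° lat → SW at lon -18°, lat -41°.
Subsquare f=5, d=3: +5·0.0833333° lon, +3·0.0416667° lat → SW at lon -17.5833°, lat -40.875°.
Cell spans 0.0833333° lon × 0.0416667° lat. Centre is SW corner plus half of each.
latitude -40.8542, longitude -17.5417.

-40.8542, -17.5417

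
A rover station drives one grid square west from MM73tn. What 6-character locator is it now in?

Longitude subsquare t = 19; −1 → 18 = s.
The latitude characters are unchanged.

MM73sn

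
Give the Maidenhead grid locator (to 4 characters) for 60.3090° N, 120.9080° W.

CP90

Offset from 180°W / 90°S: lon 59.09°, lat 150.31°.
Field: 59.09/20 → 2 → C, 150.31/10 → 15 → P; chars CP.
Square: 19.09/2 → 9, 0.31/1 → 0; chars 90.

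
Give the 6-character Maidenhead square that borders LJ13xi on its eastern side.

Longitude subsquare x = 23; +1 → 24, wraps to 0 = a, carry into square.
Longitude square 1; +1 → 2.
The latitude characters are unchanged.

LJ23ai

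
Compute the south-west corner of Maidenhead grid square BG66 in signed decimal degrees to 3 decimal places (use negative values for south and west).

-24.000, -148.000

Field B=1, G=6: +1·20° lon, +6·10° lat → SW at lon -160°, lat -30°.
Square 6, 6: +6·2° lon, +6·1° lat → SW at lon -148°, lat -24°.
latitude -24.000, longitude -148.000.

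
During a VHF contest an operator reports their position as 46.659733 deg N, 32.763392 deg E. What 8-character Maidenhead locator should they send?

KN66jp18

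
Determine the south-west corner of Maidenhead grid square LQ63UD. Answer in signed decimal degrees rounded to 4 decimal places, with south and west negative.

Field L=11, Q=16: +11·20° lon, +16·10° lat → SW at lon 40°, lat 70°.
Square 6, 3: +6·2° lon, +3·1° lat → SW at lon 52°, lat 73°.
Subsquare u=20, d=3: +20·0.0833333° lon, +3·0.0416667° lat → SW at lon 53.6667°, lat 73.125°.
latitude 73.1250, longitude 53.6667.

73.1250, 53.6667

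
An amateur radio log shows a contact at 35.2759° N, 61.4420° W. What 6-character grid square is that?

Shift to the Maidenhead origin (180°W, 90°S): lon 118.5580, lat 125.2759.
Field (20°×10°, letters A–R): lon ⌊118.5580/20⌋ = 5 → F; lat ⌊125.2759/10⌋ = 12 → M.
Square (2°×1°, digits 0–9): lon ⌊18.5580/2⌋ = 9; lat ⌊5.2759/1⌋ = 5.
Subsquare (5′×2.5′, letters a–x): lon ⌊0.5580/0.0833333⌋ = 6 → g; lat ⌊0.2759/0.0416667⌋ = 6 → g.

FM95gg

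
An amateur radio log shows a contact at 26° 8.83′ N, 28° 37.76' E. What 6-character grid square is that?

KL46hd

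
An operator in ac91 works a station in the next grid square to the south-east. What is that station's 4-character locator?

BC00

Longitude square 9; +1 → 10, wraps to 0, carry into field.
Longitude field A = 0; +1 → 1 = B.
Latitude square 1; −1 → 0.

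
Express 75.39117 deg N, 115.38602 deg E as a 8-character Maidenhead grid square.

Shift to the Maidenhead origin (180°W, 90°S): lon 295.38602, lat 165.39117.
Field: lon ⌊295.38602/20⌋ = 14 → O; lat ⌊165.39117/10⌋ = 16 → Q.
Square: lon ⌊15.38602/2⌋ = 7; lat ⌊5.39117/1⌋ = 5.
Subsquare: lon ⌊1.38602/0.0833333⌋ = 16 → q; lat ⌊0.39117/0.0416667⌋ = 9 → j.
Extended square: lon ⌊0.05269/0.00833333⌋ = 6; lat ⌊0.01617/0.00416667⌋ = 3.

OQ75qj63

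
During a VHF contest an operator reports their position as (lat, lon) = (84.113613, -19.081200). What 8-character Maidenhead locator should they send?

IR04lc07

Shift to the Maidenhead origin (180°W, 90°S): lon 160.91880, lat 174.11361.
Field: lon ⌊160.91880/20⌋ = 8 → I; lat ⌊174.11361/10⌋ = 17 → R.
Square: lon ⌊0.91880/2⌋ = 0; lat ⌊4.11361/1⌋ = 4.
Subsquare: lon ⌊0.91880/0.0833333⌋ = 11 → l; lat ⌊0.11361/0.0416667⌋ = 2 → c.
Extended square: lon ⌊0.00213/0.00833333⌋ = 0; lat ⌊0.03028/0.00416667⌋ = 7.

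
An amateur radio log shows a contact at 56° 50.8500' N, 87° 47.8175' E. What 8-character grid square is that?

NO36vu53

Offset from 180°W / 90°S: lon 267.79696°, lat 146.84750°.
Field: lon ⌊267.79696/20⌋ = 13 → N; lat ⌊146.84750/10⌋ = 14 → O.
Square: lon ⌊7.79696/2⌋ = 3; lat ⌊6.84750/1⌋ = 6.
Subsquare: lon ⌊1.79696/0.0833333⌋ = 21 → v; lat ⌊0.84750/0.0416667⌋ = 20 → u.
Extended square: lon ⌊0.04696/0.00833333⌋ = 5; lat ⌊0.01417/0.00416667⌋ = 3.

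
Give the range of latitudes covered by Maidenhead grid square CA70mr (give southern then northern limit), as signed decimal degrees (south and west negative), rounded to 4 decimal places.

-89.2917, -89.2500

Field C=2, A=0: +2·20° lon, +0·10° lat → SW at lon -140°, lat -90°.
Square 7, 0: +7·2° lon, +0·1° lat → SW at lon -126°, lat -90°.
Subsquare m=12, r=17: +12·0.0833333° lon, +17·0.0416667° lat → SW at lon -125°, lat -89.2917°.
Cell spans 0.0833333° lon × 0.0416667° lat.
south -89.2917, north -89.2500.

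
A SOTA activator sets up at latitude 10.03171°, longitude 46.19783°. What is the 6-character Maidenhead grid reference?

LK30ca

Offset from 180°W / 90°S: lon 226.1978°, lat 100.0317°.
Field: 226.1978/20 → 11 → L, 100.0317/10 → 10 → K; chars LK.
Square: 6.1978/2 → 3, 0.0317/1 → 0; chars 30.
Subsquare: 0.1978/0.0833333 → 2 → c, 0.0317/0.0416667 → 0 → a; chars ca.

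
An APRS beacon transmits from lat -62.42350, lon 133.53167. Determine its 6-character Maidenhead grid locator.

Shift to the Maidenhead origin (180°W, 90°S): lon 313.5317, lat 27.5765.
Field: lon ⌊313.5317/20⌋ = 15 → P; lat ⌊27.5765/10⌋ = 2 → C.
Square: lon ⌊13.5317/2⌋ = 6; lat ⌊7.5765/1⌋ = 7.
Subsquare: lon ⌊1.5317/0.0833333⌋ = 18 → s; lat ⌊0.5765/0.0416667⌋ = 13 → n.

PC67sn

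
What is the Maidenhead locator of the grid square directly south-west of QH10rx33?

QH10rx22

Longitude extended square 3; −1 → 2.
Latitude extended square 3; −1 → 2.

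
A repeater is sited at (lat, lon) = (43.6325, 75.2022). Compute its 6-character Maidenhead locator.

MN73op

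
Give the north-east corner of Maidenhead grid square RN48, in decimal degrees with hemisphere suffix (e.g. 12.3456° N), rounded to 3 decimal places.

49.000° N, 170.000° E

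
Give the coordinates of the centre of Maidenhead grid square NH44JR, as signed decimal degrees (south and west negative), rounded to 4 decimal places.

-15.2708, 88.7917

Field N=13, H=7: +13·20° lon, +7·10° lat → SW at lon 80°, lat -20°.
Square 4, 4: +4·2° lon, +4·1° lat → SW at lon 88°, lat -16°.
Subsquare j=9, r=17: +9·0.0833333° lon, +17·0.0416667° lat → SW at lon 88.75°, lat -15.2917°.
Cell spans 0.0833333° lon × 0.0416667° lat. Centre is SW corner plus half of each.
latitude -15.2708, longitude 88.7917.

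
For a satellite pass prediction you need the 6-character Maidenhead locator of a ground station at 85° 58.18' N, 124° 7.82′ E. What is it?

Shift to the Maidenhead origin (180°W, 90°S): lon 304.1303, lat 175.9697.
Field: 304.1303/20 → 15 → P, 175.9697/10 → 17 → R; chars PR.
Square: 4.1303/2 → 2, 5.9697/1 → 5; chars 25.
Subsquare: 0.1303/0.0833333 → 1 → b, 0.9697/0.0416667 → 23 → x; chars bx.

PR25bx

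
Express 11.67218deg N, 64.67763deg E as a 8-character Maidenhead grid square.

MK21iq11

Add 180° to longitude and 90° to latitude: 244.67763, 101.67218.
Field: lon ⌊244.67763/20⌋ = 12 → M; lat ⌊101.67218/10⌋ = 10 → K.
Square: lon ⌊4.67763/2⌋ = 2; lat ⌊1.67218/1⌋ = 1.
Subsquare: lon ⌊0.67763/0.0833333⌋ = 8 → i; lat ⌊0.67218/0.0416667⌋ = 16 → q.
Extended square: lon ⌊0.01096/0.00833333⌋ = 1; lat ⌊0.00551/0.00416667⌋ = 1.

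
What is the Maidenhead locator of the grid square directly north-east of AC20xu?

Longitude subsquare x = 23; +1 → 24, wraps to 0 = a, carry into square.
Longitude square 2; +1 → 3.
Latitude subsquare u = 20; +1 → 21 = v.

AC30av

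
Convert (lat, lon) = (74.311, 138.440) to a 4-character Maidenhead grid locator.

Shift to the Maidenhead origin (180°W, 90°S): lon 318.44, lat 164.31.
Field: lon ⌊318.44/20⌋ = 15 → P; lat ⌊164.31/10⌋ = 16 → Q.
Square: lon ⌊18.44/2⌋ = 9; lat ⌊4.31/1⌋ = 4.

PQ94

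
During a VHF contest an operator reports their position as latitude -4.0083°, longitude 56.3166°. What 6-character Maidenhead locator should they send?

Add 180° to longitude and 90° to latitude: 236.3166, 85.9917.
Field (20°×10°, letters A–R): lon ⌊236.3166/20⌋ = 11 → L; lat ⌊85.9917/10⌋ = 8 → I.
Square (2°×1°, digits 0–9): lon ⌊16.3166/2⌋ = 8; lat ⌊5.9917/1⌋ = 5.
Subsquare (5′×2.5′, letters a–x): lon ⌊0.3166/0.0833333⌋ = 3 → d; lat ⌊0.9917/0.0416667⌋ = 23 → x.

LI85dx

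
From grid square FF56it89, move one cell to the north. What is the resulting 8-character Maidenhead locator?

Latitude extended square 9; +1 → 10, wraps to 0, carry into subsquare.
Latitude subsquare t = 19; +1 → 20 = u.
The longitude characters are unchanged.

FF56iu80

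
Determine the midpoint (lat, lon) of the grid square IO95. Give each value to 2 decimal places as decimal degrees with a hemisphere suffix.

Field I=8, O=14: +8·20° lon, +14·10° lat → SW at lon -20°, lat 50°.
Square 9, 5: +9·2° lon, +5·1° lat → SW at lon -2°, lat 55°.
Cell spans 2° lon × 1° lat. Centre is SW corner plus half of each.
latitude 55.50° N, longitude 1.00° W.

55.50° N, 1.00° W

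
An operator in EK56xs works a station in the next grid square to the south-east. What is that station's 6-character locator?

EK66ar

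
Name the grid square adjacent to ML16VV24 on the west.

Longitude extended square 2; −1 → 1.
The latitude characters are unchanged.

ML16vv14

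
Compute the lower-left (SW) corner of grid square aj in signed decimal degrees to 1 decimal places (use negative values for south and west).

0.0, -180.0

Field A=0, J=9: +0·20° lon, +9·10° lat → SW at lon -180°, lat 0°.
latitude 0.0, longitude -180.0.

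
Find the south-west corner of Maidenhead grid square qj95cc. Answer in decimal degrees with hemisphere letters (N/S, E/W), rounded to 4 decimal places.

Field Q=16, J=9: +16·20° lon, +9·10° lat → SW at lon 140°, lat 0°.
Square 9, 5: +9·2° lon, +5·1° lat → SW at lon 158°, lat 5°.
Subsquare c=2, c=2: +2·0.0833333° lon, +2·0.0416667° lat → SW at lon 158.167°, lat 5.08333°.
latitude 5.0833° N, longitude 158.1667° E.

5.0833° N, 158.1667° E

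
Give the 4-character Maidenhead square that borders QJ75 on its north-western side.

QJ66

Longitude square 7; −1 → 6.
Latitude square 5; +1 → 6.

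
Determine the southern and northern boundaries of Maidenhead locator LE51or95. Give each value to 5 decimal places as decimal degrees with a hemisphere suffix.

Field L=11, E=4: +11·20° lon, +4·10° lat → SW at lon 40°, lat -50°.
Square 5, 1: +5·2° lon, +1·1° lat → SW at lon 50°, lat -49°.
Subsquare o=14, r=17: +14·0.0833333° lon, +17·0.0416667° lat → SW at lon 51.1667°, lat -48.2917°.
Extended square 9, 5: +9·0.00833333° lon, +5·0.00416667° lat → SW at lon 51.2417°, lat -48.2708°.
Cell spans 0.00833333° lon × 0.00416667° lat.
south 48.27083° S, north 48.26667° S.

48.27083° S, 48.26667° S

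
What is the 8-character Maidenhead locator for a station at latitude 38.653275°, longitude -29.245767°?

Add 180° to longitude and 90° to latitude: 150.75423, 128.65328.
Field: 150.75423/20 → 7 → H, 128.65328/10 → 12 → M; chars HM.
Square: 10.75423/2 → 5, 8.65328/1 → 8; chars 58.
Subsquare: 0.75423/0.0833333 → 9 → j, 0.65328/0.0416667 → 15 → p; chars jp.
Extended square: 0.00423/0.00833333 → 0, 0.02828/0.00416667 → 6; chars 06.

HM58jp06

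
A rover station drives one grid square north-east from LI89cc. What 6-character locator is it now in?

LI89dd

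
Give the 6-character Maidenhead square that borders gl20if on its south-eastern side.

GL20je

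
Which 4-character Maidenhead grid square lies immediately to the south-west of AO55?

AO44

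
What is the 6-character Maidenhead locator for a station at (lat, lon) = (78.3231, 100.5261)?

OQ08gh

Add 180° to longitude and 90° to latitude: 280.5261, 168.3231.
Field: 280.5261/20 → 14 → O, 168.3231/10 → 16 → Q; chars OQ.
Square: 0.5261/2 → 0, 8.3231/1 → 8; chars 08.
Subsquare: 0.5261/0.0833333 → 6 → g, 0.3231/0.0416667 → 7 → h; chars gh.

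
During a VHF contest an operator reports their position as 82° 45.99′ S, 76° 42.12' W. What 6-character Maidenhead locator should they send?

FA17pf

Shift to the Maidenhead origin (180°W, 90°S): lon 103.2980, lat 7.2335.
Field: 103.2980/20 → 5 → F, 7.2335/10 → 0 → A; chars FA.
Square: 3.2980/2 → 1, 7.2335/1 → 7; chars 17.
Subsquare: 1.2980/0.0833333 → 15 → p, 0.2335/0.0416667 → 5 → f; chars pf.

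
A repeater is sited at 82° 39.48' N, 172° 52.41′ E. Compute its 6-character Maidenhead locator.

Add 180° to longitude and 90° to latitude: 352.8735, 172.6580.
Field: lon ⌊352.8735/20⌋ = 17 → R; lat ⌊172.6580/10⌋ = 17 → R.
Square: lon ⌊12.8735/2⌋ = 6; lat ⌊2.6580/1⌋ = 2.
Subsquare: lon ⌊0.8735/0.0833333⌋ = 10 → k; lat ⌊0.6580/0.0416667⌋ = 15 → p.

RR62kp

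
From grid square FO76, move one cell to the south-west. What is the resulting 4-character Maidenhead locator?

FO65

Longitude square 7; −1 → 6.
Latitude square 6; −1 → 5.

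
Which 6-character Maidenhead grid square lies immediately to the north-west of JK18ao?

JK08xp

Longitude subsquare a = 0; −1 → -1, wraps to 23 = x, carry into square.
Longitude square 1; −1 → 0.
Latitude subsquare o = 14; +1 → 15 = p.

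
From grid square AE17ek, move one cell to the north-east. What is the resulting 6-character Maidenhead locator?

Longitude subsquare e = 4; +1 → 5 = f.
Latitude subsquare k = 10; +1 → 11 = l.

AE17fl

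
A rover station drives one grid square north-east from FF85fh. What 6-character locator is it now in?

FF85gi

Longitude subsquare f = 5; +1 → 6 = g.
Latitude subsquare h = 7; +1 → 8 = i.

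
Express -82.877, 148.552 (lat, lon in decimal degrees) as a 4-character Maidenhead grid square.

Offset from 180°W / 90°S: lon 328.55°, lat 7.12°.
Field: lon ⌊328.55/20⌋ = 16 → Q; lat ⌊7.12/10⌋ = 0 → A.
Square: lon ⌊8.55/2⌋ = 4; lat ⌊7.12/1⌋ = 7.

QA47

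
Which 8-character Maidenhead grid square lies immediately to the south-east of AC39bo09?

Longitude extended square 0; +1 → 1.
Latitude extended square 9; −1 → 8.

AC39bo18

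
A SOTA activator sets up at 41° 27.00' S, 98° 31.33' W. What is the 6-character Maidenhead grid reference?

EE08rn

Add 180° to longitude and 90° to latitude: 81.4778, 48.5500.
Field (20°×10°, letters A–R): 81.4778/20 → 4 → E, 48.5500/10 → 4 → E; chars EE.
Square (2°×1°, digits 0–9): 1.4778/2 → 0, 8.5500/1 → 8; chars 08.
Subsquare (5′×2.5′, letters a–x): 1.4778/0.0833333 → 17 → r, 0.5500/0.0416667 → 13 → n; chars rn.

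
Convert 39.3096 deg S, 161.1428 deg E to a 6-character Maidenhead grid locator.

RF00nq

Offset from 180°W / 90°S: lon 341.1428°, lat 50.6904°.
Field (20°×10°, letters A–R): 341.1428/20 → 17 → R, 50.6904/10 → 5 → F; chars RF.
Square (2°×1°, digits 0–9): 1.1428/2 → 0, 0.6904/1 → 0; chars 00.
Subsquare (5′×2.5′, letters a–x): 1.1428/0.0833333 → 13 → n, 0.6904/0.0416667 → 16 → q; chars nq.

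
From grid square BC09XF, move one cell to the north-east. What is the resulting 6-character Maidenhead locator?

BC19ag

Longitude subsquare x = 23; +1 → 24, wraps to 0 = a, carry into square.
Longitude square 0; +1 → 1.
Latitude subsquare f = 5; +1 → 6 = g.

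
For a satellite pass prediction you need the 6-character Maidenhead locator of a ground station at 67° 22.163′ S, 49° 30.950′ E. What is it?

LC42sp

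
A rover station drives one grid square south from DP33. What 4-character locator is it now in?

Latitude square 3; −1 → 2.
The longitude characters are unchanged.

DP32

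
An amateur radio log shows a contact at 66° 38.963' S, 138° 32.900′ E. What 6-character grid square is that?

PC93gi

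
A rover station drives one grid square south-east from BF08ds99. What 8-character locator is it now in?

Longitude extended square 9; +1 → 10, wraps to 0, carry into subsquare.
Longitude subsquare d = 3; +1 → 4 = e.
Latitude extended square 9; −1 → 8.

BF08es08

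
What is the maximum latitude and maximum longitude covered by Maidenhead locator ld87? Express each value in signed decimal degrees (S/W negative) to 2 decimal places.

-52.00, 58.00

Field L=11, D=3: +11·20° lon, +3·10° lat → SW at lon 40°, lat -60°.
Square 8, 7: +8·2° lon, +7·1° lat → SW at lon 56°, lat -53°.
Cell spans 2° lon × 1° lat. NE corner is SW corner plus one full cell.
latitude -52.00, longitude 58.00.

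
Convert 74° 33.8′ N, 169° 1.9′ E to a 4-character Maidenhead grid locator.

RQ44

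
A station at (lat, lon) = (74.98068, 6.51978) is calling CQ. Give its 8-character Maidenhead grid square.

Add 180° to longitude and 90° to latitude: 186.51978, 164.98068.
Field: 186.51978/20 → 9 → J, 164.98068/10 → 16 → Q; chars JQ.
Square: 6.51978/2 → 3, 4.98068/1 → 4; chars 34.
Subsquare: 0.51978/0.0833333 → 6 → g, 0.98068/0.0416667 → 23 → x; chars gx.
Extended square: 0.01978/0.00833333 → 2, 0.02235/0.00416667 → 5; chars 25.

JQ34gx25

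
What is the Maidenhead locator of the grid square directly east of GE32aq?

Longitude subsquare a = 0; +1 → 1 = b.
The latitude characters are unchanged.

GE32bq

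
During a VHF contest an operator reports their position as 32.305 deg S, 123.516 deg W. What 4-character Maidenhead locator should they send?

Add 180° to longitude and 90° to latitude: 56.48, 57.70.
Field (20°×10°, letters A–R): 56.48/20 → 2 → C, 57.70/10 → 5 → F; chars CF.
Square (2°×1°, digits 0–9): 16.48/2 → 8, 7.70/1 → 7; chars 87.

CF87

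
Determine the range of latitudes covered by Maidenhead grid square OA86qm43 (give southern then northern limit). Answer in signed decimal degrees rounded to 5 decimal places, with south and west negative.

Field O=14, A=0: +14·20° lon, +0·10° lat → SW at lon 100°, lat -90°.
Square 8, 6: +8·2° lon, +6·1° lat → SW at lon 116°, lat -84°.
Subsquare q=16, m=12: +16·0.0833333° lon, +12·0.0416667° lat → SW at lon 117.333°, lat -83.5°.
Extended square 4, 3: +4·0.00833333° lon, +3·0.00416667° lat → SW at lon 117.367°, lat -83.4875°.
Cell spans 0.00833333° lon × 0.00416667° lat.
south -83.48750, north -83.48333.

-83.48750, -83.48333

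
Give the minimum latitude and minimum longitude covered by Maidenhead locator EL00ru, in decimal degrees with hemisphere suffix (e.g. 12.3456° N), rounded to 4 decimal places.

Field E=4, L=11: +4·20° lon, +11·10° lat → SW at lon -100°, lat 20°.
Square 0, 0: +0·2° lon, +0·1° lat → SW at lon -100°, lat 20°.
Subsquare r=17, u=20: +17·0.0833333° lon, +20·0.0416667° lat → SW at lon -98.5833°, lat 20.8333°.
latitude 20.8333° N, longitude 98.5833° W.

20.8333° N, 98.5833° W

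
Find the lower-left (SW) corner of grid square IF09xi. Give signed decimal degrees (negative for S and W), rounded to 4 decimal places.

-30.6667, -18.0833

Field I=8, F=5: +8·20° lon, +5·10° lat → SW at lon -20°, lat -40°.
Square 0, 9: +0·2° lon, +9·1° lat → SW at lon -20°, lat -31°.
Subsquare x=23, i=8: +23·0.0833333° lon, +8·0.0416667° lat → SW at lon -18.0833°, lat -30.6667°.
latitude -30.6667, longitude -18.0833.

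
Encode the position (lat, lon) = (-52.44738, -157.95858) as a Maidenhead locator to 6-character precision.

Add 180° to longitude and 90° to latitude: 22.0414, 37.5526.
Field (20°×10°, letters A–R): lon ⌊22.0414/20⌋ = 1 → B; lat ⌊37.5526/10⌋ = 3 → D.
Square (2°×1°, digits 0–9): lon ⌊2.0414/2⌋ = 1; lat ⌊7.5526/1⌋ = 7.
Subsquare (5′×2.5′, letters a–x): lon ⌊0.0414/0.0833333⌋ = 0 → a; lat ⌊0.5526/0.0416667⌋ = 13 → n.

BD17an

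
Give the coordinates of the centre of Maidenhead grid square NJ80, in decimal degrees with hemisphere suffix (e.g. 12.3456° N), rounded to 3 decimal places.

Field N=13, J=9: +13·20° lon, +9·10° lat → SW at lon 80°, lat 0°.
Square 8, 0: +8·2° lon, +0·1° lat → SW at lon 96°, lat 0°.
Cell spans 2° lon × 1° lat. Centre is SW corner plus half of each.
latitude 0.500° N, longitude 97.000° E.

0.500° N, 97.000° E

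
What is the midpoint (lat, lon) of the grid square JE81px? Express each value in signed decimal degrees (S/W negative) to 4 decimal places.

Field J=9, E=4: +9·20° lon, +4·10° lat → SW at lon 0°, lat -50°.
Square 8, 1: +8·2° lon, +1·1° lat → SW at lon 16°, lat -49°.
Subsquare p=15, x=23: +15·0.0833333° lon, +23·0.0416667° lat → SW at lon 17.25°, lat -48.0417°.
Cell spans 0.0833333° lon × 0.0416667° lat. Centre is SW corner plus half of each.
latitude -48.0208, longitude 17.2917.

-48.0208, 17.2917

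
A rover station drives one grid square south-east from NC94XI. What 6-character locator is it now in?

OC04ah

Longitude subsquare x = 23; +1 → 24, wraps to 0 = a, carry into square.
Longitude square 9; +1 → 10, wraps to 0, carry into field.
Longitude field N = 13; +1 → 14 = O.
Latitude subsquare i = 8; −1 → 7 = h.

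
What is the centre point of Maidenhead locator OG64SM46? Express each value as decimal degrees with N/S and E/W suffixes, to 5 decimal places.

25.47292° S, 113.53750° E

Field O=14, G=6: +14·20° lon, +6·10° lat → SW at lon 100°, lat -30°.
Square 6, 4: +6·2° lon, +4·1° lat → SW at lon 112°, lat -26°.
Subsquare s=18, m=12: +18·0.0833333° lon, +12·0.0416667° lat → SW at lon 113.5°, lat -25.5°.
Extended square 4, 6: +4·0.00833333° lon, +6·0.00416667° lat → SW at lon 113.533°, lat -25.475°.
Cell spans 0.00833333° lon × 0.00416667° lat. Centre is SW corner plus half of each.
latitude 25.47292° S, longitude 113.53750° E.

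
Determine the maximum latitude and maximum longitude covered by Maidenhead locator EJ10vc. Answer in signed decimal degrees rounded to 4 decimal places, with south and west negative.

Field E=4, J=9: +4·20° lon, +9·10° lat → SW at lon -100°, lat 0°.
Square 1, 0: +1·2° lon, +0·1° lat → SW at lon -98°, lat 0°.
Subsquare v=21, c=2: +21·0.0833333° lon, +2·0.0416667° lat → SW at lon -96.25°, lat 0.0833333°.
Cell spans 0.0833333° lon × 0.0416667° lat. NE corner is SW corner plus one full cell.
latitude 0.1250, longitude -96.1667.

0.1250, -96.1667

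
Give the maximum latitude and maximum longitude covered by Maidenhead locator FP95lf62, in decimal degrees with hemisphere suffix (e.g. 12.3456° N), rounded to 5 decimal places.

Field F=5, P=15: +5·20° lon, +15·10° lat → SW at lon -80°, lat 60°.
Square 9, 5: +9·2° lon, +5·1° lat → SW at lon -62°, lat 65°.
Subsquare l=11, f=5: +11·0.0833333° lon, +5·0.0416667° lat → SW at lon -61.0833°, lat 65.2083°.
Extended square 6, 2: +6·0.00833333° lon, +2·0.00416667° lat → SW at lon -61.0333°, lat 65.2167°.
Cell spans 0.00833333° lon × 0.00416667° lat. NE corner is SW corner plus one full cell.
latitude 65.22083° N, longitude 61.02500° W.

65.22083° N, 61.02500° W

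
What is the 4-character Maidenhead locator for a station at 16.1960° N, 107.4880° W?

DK66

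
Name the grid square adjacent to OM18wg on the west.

OM18vg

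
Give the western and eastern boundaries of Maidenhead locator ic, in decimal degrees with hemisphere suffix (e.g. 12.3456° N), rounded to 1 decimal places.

20.0° W, 0.0° E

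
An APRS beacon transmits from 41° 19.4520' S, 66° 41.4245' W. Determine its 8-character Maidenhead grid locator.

Offset from 180°W / 90°S: lon 113.30959°, lat 48.67580°.
Field: 113.30959/20 → 5 → F, 48.67580/10 → 4 → E; chars FE.
Square: 13.30959/2 → 6, 8.67580/1 → 8; chars 68.
Subsquare: 1.30959/0.0833333 → 15 → p, 0.67580/0.0416667 → 16 → q; chars pq.
Extended square: 0.05959/0.00833333 → 7, 0.00913/0.00416667 → 2; chars 72.

FE68pq72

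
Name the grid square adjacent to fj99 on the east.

Longitude square 9; +1 → 10, wraps to 0, carry into field.
Longitude field F = 5; +1 → 6 = G.
The latitude characters are unchanged.

GJ09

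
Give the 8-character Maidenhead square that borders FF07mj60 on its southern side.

Latitude extended square 0; −1 → -1, wraps to 9, carry into subsquare.
Latitude subsquare j = 9; −1 → 8 = i.
The longitude characters are unchanged.

FF07mi69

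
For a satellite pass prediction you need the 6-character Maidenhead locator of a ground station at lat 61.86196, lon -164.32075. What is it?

Shift to the Maidenhead origin (180°W, 90°S): lon 15.6792, lat 151.8620.
Field: lon ⌊15.6792/20⌋ = 0 → A; lat ⌊151.8620/10⌋ = 15 → P.
Square: lon ⌊15.6792/2⌋ = 7; lat ⌊1.8620/1⌋ = 1.
Subsquare: lon ⌊1.6792/0.0833333⌋ = 20 → u; lat ⌊0.8620/0.0416667⌋ = 20 → u.

AP71uu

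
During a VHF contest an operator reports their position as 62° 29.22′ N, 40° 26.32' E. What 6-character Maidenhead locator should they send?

LP02fl

Add 180° to longitude and 90° to latitude: 220.4387, 152.4870.
Field (20°×10°, letters A–R): lon ⌊220.4387/20⌋ = 11 → L; lat ⌊152.4870/10⌋ = 15 → P.
Square (2°×1°, digits 0–9): lon ⌊0.4387/2⌋ = 0; lat ⌊2.4870/1⌋ = 2.
Subsquare (5′×2.5′, letters a–x): lon ⌊0.4387/0.0833333⌋ = 5 → f; lat ⌊0.4870/0.0416667⌋ = 11 → l.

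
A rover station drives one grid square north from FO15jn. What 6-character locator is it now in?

Latitude subsquare n = 13; +1 → 14 = o.
The longitude characters are unchanged.

FO15jo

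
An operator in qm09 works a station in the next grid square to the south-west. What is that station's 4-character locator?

Longitude square 0; −1 → -1, wraps to 9, carry into field.
Longitude field Q = 16; −1 → 15 = P.
Latitude square 9; −1 → 8.

PM98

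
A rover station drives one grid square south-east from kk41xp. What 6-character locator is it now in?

Longitude subsquare x = 23; +1 → 24, wraps to 0 = a, carry into square.
Longitude square 4; +1 → 5.
Latitude subsquare p = 15; −1 → 14 = o.

KK51ao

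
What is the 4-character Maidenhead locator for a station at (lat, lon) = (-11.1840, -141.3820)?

BH98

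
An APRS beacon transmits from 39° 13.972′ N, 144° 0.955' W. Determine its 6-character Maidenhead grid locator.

BM79xf

Add 180° to longitude and 90° to latitude: 35.9841, 129.2329.
Field (20°×10°, letters A–R): 35.9841/20 → 1 → B, 129.2329/10 → 12 → M; chars BM.
Square (2°×1°, digits 0–9): 15.9841/2 → 7, 9.2329/1 → 9; chars 79.
Subsquare (5′×2.5′, letters a–x): 1.9841/0.0833333 → 23 → x, 0.2329/0.0416667 → 5 → f; chars xf.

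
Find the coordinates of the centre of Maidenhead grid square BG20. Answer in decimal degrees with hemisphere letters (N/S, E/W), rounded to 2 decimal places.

Field B=1, G=6: +1·20° lon, +6·10° lat → SW at lon -160°, lat -30°.
Square 2, 0: +2·2° lon, +0·1° lat → SW at lon -156°, lat -30°.
Cell spans 2° lon × 1° lat. Centre is SW corner plus half of each.
latitude 29.50° S, longitude 155.00° W.

29.50° S, 155.00° W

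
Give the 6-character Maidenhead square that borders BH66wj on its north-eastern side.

BH66xk

Longitude subsquare w = 22; +1 → 23 = x.
Latitude subsquare j = 9; +1 → 10 = k.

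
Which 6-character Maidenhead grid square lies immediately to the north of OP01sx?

OP02sa

Latitude subsquare x = 23; +1 → 24, wraps to 0 = a, carry into square.
Latitude square 1; +1 → 2.
The longitude characters are unchanged.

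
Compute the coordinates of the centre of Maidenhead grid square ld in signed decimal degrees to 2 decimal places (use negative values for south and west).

-55.00, 50.00

Field L=11, D=3: +11·20° lon, +3·10° lat → SW at lon 40°, lat -60°.
Cell spans 20° lon × 10° lat. Centre is SW corner plus half of each.
latitude -55.00, longitude 50.00.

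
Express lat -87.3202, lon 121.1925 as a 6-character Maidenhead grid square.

PA02oq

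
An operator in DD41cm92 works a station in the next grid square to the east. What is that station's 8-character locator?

Longitude extended square 9; +1 → 10, wraps to 0, carry into subsquare.
Longitude subsquare c = 2; +1 → 3 = d.
The latitude characters are unchanged.

DD41dm02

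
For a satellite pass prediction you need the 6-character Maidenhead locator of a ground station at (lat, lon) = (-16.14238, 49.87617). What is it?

LH43wu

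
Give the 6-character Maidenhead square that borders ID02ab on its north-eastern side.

ID02bc

Longitude subsquare a = 0; +1 → 1 = b.
Latitude subsquare b = 1; +1 → 2 = c.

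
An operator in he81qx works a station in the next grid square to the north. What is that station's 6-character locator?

HE82qa

Latitude subsquare x = 23; +1 → 24, wraps to 0 = a, carry into square.
Latitude square 1; +1 → 2.
The longitude characters are unchanged.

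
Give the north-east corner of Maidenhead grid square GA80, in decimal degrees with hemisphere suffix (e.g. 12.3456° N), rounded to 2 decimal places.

89.00° S, 42.00° W

Field G=6, A=0: +6·20° lon, +0·10° lat → SW at lon -60°, lat -90°.
Square 8, 0: +8·2° lon, +0·1° lat → SW at lon -44°, lat -90°.
Cell spans 2° lon × 1° lat. NE corner is SW corner plus one full cell.
latitude 89.00° S, longitude 42.00° W.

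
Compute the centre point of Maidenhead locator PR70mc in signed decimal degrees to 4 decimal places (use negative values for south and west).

Field P=15, R=17: +15·20° lon, +17·10° lat → SW at lon 120°, lat 80°.
Square 7, 0: +7·2° lon, +0·1° lat → SW at lon 134°, lat 80°.
Subsquare m=12, c=2: +12·0.0833333° lon, +2·0.0416667° lat → SW at lon 135°, lat 80.0833°.
Cell spans 0.0833333° lon × 0.0416667° lat. Centre is SW corner plus half of each.
latitude 80.1042, longitude 135.0417.

80.1042, 135.0417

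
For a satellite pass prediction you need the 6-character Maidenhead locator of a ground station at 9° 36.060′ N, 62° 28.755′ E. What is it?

Add 180° to longitude and 90° to latitude: 242.4793, 99.6010.
Field (20°×10°, letters A–R): lon ⌊242.4793/20⌋ = 12 → M; lat ⌊99.6010/10⌋ = 9 → J.
Square (2°×1°, digits 0–9): lon ⌊2.4793/2⌋ = 1; lat ⌊9.6010/1⌋ = 9.
Subsquare (5′×2.5′, letters a–x): lon ⌊0.4793/0.0833333⌋ = 5 → f; lat ⌊0.6010/0.0416667⌋ = 14 → o.

MJ19fo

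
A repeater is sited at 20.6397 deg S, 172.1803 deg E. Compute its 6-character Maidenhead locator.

RG69ci

Add 180° to longitude and 90° to latitude: 352.1803, 69.3603.
Field: 352.1803/20 → 17 → R, 69.3603/10 → 6 → G; chars RG.
Square: 12.1803/2 → 6, 9.3603/1 → 9; chars 69.
Subsquare: 0.1803/0.0833333 → 2 → c, 0.3603/0.0416667 → 8 → i; chars ci.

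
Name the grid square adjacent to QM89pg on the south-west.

Longitude subsquare p = 15; −1 → 14 = o.
Latitude subsquare g = 6; −1 → 5 = f.

QM89of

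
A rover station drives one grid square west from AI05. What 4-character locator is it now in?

Longitude square 0; −1 → -1, wraps to 9, carry into field.
Longitude field A = 0; −1 → -1, wraps to 17 = R, wrapping around the antimeridian.
The latitude characters are unchanged.

RI95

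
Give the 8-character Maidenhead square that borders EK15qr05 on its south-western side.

EK15pr94

Longitude extended square 0; −1 → -1, wraps to 9, carry into subsquare.
Longitude subsquare q = 16; −1 → 15 = p.
Latitude extended square 5; −1 → 4.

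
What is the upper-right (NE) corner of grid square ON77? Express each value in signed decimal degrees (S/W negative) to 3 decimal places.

48.000, 116.000

Field O=14, N=13: +14·20° lon, +13·10° lat → SW at lon 100°, lat 40°.
Square 7, 7: +7·2° lon, +7·1° lat → SW at lon 114°, lat 47°.
Cell spans 2° lon × 1° lat. NE corner is SW corner plus one full cell.
latitude 48.000, longitude 116.000.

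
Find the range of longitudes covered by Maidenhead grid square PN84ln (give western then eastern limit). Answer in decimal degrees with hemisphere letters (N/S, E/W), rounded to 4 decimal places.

136.9167° E, 137.0000° E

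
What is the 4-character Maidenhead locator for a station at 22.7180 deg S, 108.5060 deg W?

DG57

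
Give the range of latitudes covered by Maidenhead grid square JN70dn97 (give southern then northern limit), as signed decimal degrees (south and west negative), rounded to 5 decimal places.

40.57083, 40.57500

Field J=9, N=13: +9·20° lon, +13·10° lat → SW at lon 0°, lat 40°.
Square 7, 0: +7·2° lon, +0·1° lat → SW at lon 14°, lat 40°.
Subsquare d=3, n=13: +3·0.0833333° lon, +13·0.0416667° lat → SW at lon 14.25°, lat 40.5417°.
Extended square 9, 7: +9·0.00833333° lon, +7·0.00416667° lat → SW at lon 14.325°, lat 40.5708°.
Cell spans 0.00833333° lon × 0.00416667° lat.
south 40.57083, north 40.57500.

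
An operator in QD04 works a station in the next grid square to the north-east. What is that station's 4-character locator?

QD15

Longitude square 0; +1 → 1.
Latitude square 4; +1 → 5.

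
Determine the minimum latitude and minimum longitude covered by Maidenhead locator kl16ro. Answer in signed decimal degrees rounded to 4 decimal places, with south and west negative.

Field K=10, L=11: +10·20° lon, +11·10° lat → SW at lon 20°, lat 20°.
Square 1, 6: +1·2° lon, +6·1° lat → SW at lon 22°, lat 26°.
Subsquare r=17, o=14: +17·0.0833333° lon, +14·0.0416667° lat → SW at lon 23.4167°, lat 26.5833°.
latitude 26.5833, longitude 23.4167.

26.5833, 23.4167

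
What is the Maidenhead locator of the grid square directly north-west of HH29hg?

HH29gh

Longitude subsquare h = 7; −1 → 6 = g.
Latitude subsquare g = 6; +1 → 7 = h.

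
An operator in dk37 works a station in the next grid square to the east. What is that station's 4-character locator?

DK47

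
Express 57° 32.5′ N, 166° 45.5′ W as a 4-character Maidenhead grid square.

Add 180° to longitude and 90° to latitude: 13.24, 147.54.
Field (20°×10°, letters A–R): lon ⌊13.24/20⌋ = 0 → A; lat ⌊147.54/10⌋ = 14 → O.
Square (2°×1°, digits 0–9): lon ⌊13.24/2⌋ = 6; lat ⌊7.54/1⌋ = 7.

AO67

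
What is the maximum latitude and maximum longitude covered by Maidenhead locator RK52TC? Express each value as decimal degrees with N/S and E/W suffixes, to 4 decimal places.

12.1250° N, 171.6667° E

Field R=17, K=10: +17·20° lon, +10·10° lat → SW at lon 160°, lat 10°.
Square 5, 2: +5·2° lon, +2·1° lat → SW at lon 170°, lat 12°.
Subsquare t=19, c=2: +19·0.0833333° lon, +2·0.0416667° lat → SW at lon 171.583°, lat 12.0833°.
Cell spans 0.0833333° lon × 0.0416667° lat. NE corner is SW corner plus one full cell.
latitude 12.1250° N, longitude 171.6667° E.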